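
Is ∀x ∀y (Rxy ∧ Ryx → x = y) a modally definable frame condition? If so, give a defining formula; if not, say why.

Not definable by any modal formula

Any modally definable frame class is closed under surjective bounded morphisms.
The 4-cycle (worlds a,b,c,d with a→b→c→d→a) is antisymmetric. Sending even-indexed worlds to • and odd-indexed worlds to ∘ is a surjective bounded morphism onto the two-world frame with •↔∘, which is not antisymmetric.
So no modal formula (or set of formulas) defines exactly the antisymmetric frames.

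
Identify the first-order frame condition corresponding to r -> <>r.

Replacing r by ¬r and contraposing gives the equivalent schema □r → r.
Suppose □r→r is valid. At any x set V(r)={w : Rxw}. Then □r holds at x, so r holds at x, i.e. Rxx.
The converse is a direct semantic check.
So the correspondent is reflexivity.

reflexivity: forall x Rxx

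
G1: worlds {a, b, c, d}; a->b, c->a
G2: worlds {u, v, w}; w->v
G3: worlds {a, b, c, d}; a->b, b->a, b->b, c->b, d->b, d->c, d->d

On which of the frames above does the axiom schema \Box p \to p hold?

Frame correspondent (Sahlqvist): \forall x Rxx — i.e. reflexivity.
G1: fails — world a does not see itself.
G2: fails — world u does not see itself.
G3: fails — world a does not see itself.

none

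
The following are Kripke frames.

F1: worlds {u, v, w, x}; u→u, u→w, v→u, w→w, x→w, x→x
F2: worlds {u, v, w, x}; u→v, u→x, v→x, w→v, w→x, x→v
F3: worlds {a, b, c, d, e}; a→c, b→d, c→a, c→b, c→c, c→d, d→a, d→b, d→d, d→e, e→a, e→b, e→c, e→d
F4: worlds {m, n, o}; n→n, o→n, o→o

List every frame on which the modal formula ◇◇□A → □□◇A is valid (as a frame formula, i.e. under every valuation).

F1, F4

The schema corresponds to a generalized confluence (Geach) condition: ∀x ∀y ∀z ((xR²y ∧ xR²z) → ∃w (yRw ∧ zRw)).
F1: satisfies the condition.
F2: fails — uR²v, uR²x but no t with vRt and xRt.
F3: fails — aR²a, aR²b but no w with aRw and bRw.
F4: satisfies the condition.
Valid on: F1, F4.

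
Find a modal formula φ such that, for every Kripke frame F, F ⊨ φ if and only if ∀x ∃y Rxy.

□r → ◇r

This is seriality; the standard corresponding axiom is D: □r → ◇r.
Suppose □r→◇r is valid. At any x set V(r)=W. Then □r at x, so ◇r at x, so x has a successor.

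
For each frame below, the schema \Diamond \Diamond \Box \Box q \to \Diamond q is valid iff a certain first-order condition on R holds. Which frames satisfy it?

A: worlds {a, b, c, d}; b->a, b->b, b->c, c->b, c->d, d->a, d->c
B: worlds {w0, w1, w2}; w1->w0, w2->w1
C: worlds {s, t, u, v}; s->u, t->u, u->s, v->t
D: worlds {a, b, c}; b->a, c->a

D

Frame correspondent (Sahlqvist): \forall x \forall y (x R^2 y \to \exists w (y R^2 w \wedge xRw)) — i.e. a generalized confluence (Geach) condition.
A: fails — bR²a but no w with aR²w and bRw.
B: fails — w2R²w0 but no w with w0R²w and w2Rw.
C: fails — sR²s but no w with sR²w and sRw.
D: satisfies the condition.
Valid on: D.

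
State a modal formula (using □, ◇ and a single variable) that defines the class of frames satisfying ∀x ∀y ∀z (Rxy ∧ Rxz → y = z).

A defining formula is ◇q → □q (the CD axiom).
Suppose ◇q→□q is valid. Take Rxy, Rxz and set V(q)={y}. Then ◇q at x, so □q at x, so q at z, i.e. z=y.

◇q → □q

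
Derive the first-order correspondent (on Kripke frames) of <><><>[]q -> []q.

forall x forall y forall z ((x R^3 y & xRz) -> exists w (yRw & z = w))

This is a Sahlqvist (Geach-type) schema ◇^3□^1q → □^1◇^0q.
Minimal-valuation argument: fix x; take any y with xR^3y and any z with xR^1z. Set V(q) to the set of worlds R-reachable from y in exactly 1 step. Then □^1q holds at y, so the antecedent holds at x; validity forces ◇^0q at z, giving a w with zR^0w and yR^1w.
First-order correspondent: forall x forall y forall z ((x R^3 y & xRz) -> exists w (yRw & z = w)).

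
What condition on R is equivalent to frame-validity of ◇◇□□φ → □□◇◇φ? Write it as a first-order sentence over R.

This is a Sahlqvist (Geach-type) schema ◇^2□^2φ → □^2◇^2φ.
Minimal-valuation argument: fix x; take any y with xR^2y and any z with xR^2z. Set V(φ) to the set of worlds R-reachable from y in exactly 2 steps. Then □^2φ holds at y, so the antecedent holds at x; validity forces ◇^2φ at z, giving a w with zR^2w and yR^2w.
First-order correspondent: ∀x ∀y ∀z ((xR²y ∧ xR²z) → ∃w (yR²w ∧ zR²w)).

∀x ∀y ∀z ((xR²y ∧ xR²z) → ∃w (yR²w ∧ zR²w))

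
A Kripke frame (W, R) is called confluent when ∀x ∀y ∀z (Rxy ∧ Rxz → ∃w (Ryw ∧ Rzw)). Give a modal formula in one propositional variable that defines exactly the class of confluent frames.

◇□r → □◇r

A defining formula is ◇□r → □◇r (the .2 axiom).
Suppose ◇□r→□◇r is valid. Take Rxy, Rxz and set V(r)={w : Ryw}. Then □r at y so ◇□r at x, so □◇r at x, so ◇r at z, giving w with Rzw and Ryw.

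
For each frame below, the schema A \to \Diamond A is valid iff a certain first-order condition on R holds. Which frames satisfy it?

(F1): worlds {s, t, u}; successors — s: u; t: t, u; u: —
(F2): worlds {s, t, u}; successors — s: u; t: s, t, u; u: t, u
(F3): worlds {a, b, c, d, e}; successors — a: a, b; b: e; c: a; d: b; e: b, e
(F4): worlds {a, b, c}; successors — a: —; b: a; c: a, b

Frame correspondent (Sahlqvist): \forall x Rxx — i.e. reflexivity.
(F1): fails — world s does not see itself.
(F2): fails — world s does not see itself.
(F3): fails — world b does not see itself.
(F4): fails — world a does not see itself.

none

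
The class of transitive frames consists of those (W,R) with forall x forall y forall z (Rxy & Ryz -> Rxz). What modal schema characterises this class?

The condition is transitivity. The 4 schema □p → □□p defines it.

□p → □□p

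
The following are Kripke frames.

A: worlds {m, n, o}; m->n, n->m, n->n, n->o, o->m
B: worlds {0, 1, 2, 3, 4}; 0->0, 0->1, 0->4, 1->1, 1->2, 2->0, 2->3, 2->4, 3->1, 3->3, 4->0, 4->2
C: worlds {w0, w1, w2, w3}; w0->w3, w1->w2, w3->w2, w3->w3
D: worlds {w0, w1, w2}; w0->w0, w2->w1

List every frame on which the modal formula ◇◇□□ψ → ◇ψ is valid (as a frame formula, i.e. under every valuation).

A, B, D

This is the axiom for a generalized confluence (Geach) condition; its first-order frame correspondent is ∀x ∀y (xR²y → ∃w (yR²w ∧ xRw)).
A: holds.
B: holds.
C: fails — w0R²w2 but no w with w2R²w and w0Rw.
D: holds.
Valid on: A, B, D.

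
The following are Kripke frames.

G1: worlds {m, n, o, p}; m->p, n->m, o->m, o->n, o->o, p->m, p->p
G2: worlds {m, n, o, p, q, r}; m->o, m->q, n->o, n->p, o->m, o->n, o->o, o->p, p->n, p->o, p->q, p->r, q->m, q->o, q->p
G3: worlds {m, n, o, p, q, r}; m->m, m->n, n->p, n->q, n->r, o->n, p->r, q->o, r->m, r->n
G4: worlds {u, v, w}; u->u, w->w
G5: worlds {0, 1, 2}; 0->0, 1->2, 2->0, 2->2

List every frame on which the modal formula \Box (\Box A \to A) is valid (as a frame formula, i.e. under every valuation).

G4, G5

The schema corresponds to shift-reflexivity: \forall x \forall y (Rxy \to Ryy).
G1: fails — Ron but not Rnn.
G2: fails — Rom but not Rmm.
G3: fails — Rnr but not Rrr.
G4: holds.
G5: holds.
Valid on: G4, G5.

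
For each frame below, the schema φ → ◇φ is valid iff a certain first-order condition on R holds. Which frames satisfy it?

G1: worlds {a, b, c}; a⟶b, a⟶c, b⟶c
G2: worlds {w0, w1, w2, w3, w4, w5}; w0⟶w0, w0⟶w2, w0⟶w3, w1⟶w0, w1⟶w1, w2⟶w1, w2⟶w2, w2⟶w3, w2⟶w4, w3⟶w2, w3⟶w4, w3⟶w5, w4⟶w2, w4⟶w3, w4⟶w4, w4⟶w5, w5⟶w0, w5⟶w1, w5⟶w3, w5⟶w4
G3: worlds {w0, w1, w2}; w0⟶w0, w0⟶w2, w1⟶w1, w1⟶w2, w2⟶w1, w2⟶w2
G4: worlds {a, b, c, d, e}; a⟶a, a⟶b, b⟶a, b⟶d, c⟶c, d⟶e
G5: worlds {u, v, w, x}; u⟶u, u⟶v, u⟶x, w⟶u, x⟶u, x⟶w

G3

This is the axiom for reflexivity; its first-order frame correspondent is ∀x Rxx.
G1: fails — world a does not see itself.
G2: fails — world w3 does not see itself.
G3: holds.
G4: fails — world b does not see itself.
G5: fails — world v does not see itself.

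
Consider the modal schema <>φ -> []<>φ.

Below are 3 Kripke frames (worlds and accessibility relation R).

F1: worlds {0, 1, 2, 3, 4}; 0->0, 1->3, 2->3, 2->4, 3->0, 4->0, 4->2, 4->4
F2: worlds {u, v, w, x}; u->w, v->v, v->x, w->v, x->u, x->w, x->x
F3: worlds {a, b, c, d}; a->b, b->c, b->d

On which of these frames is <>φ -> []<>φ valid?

none

The schema corresponds to the Euclidean property: forall x forall y forall z (Rxy & Rxz -> Ryz).
F1: fails — R13 and R13 but not R33.
F2: fails — Ruw and Ruw but not Rww.
F3: fails — Rab and Rab but not Rbb.
Valid on no frame.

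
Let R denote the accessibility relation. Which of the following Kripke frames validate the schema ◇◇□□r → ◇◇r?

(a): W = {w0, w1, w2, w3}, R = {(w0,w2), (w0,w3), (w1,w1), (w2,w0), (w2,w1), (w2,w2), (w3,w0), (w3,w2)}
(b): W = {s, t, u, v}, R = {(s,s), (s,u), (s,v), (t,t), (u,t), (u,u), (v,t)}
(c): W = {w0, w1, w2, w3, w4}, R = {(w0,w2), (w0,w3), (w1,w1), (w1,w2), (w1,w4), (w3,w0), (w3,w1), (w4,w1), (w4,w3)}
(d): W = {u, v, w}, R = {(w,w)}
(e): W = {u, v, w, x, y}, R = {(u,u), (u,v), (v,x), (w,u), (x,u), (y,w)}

(a), (b), (d), (e)

The schema corresponds to a generalized confluence (Geach) condition: ∀x ∀y (xR²y → ∃w (yR²w ∧ xR²w)).
(a): ✓.
(b): ✓.
(c): fails — w1R²w2 but no w with w2R²w and w1R²w.
(d): ✓.
(e): ✓.
Valid on: (a), (b), (d), (e).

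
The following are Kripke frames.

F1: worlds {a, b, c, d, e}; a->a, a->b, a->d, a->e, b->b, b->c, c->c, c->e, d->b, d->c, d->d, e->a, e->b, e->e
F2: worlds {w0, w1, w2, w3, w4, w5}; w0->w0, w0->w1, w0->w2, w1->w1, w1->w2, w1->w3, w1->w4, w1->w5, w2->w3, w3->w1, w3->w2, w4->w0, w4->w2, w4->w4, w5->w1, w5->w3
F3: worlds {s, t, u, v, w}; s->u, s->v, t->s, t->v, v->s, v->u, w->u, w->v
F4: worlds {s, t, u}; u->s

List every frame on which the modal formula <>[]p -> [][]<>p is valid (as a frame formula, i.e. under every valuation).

F1, F4

This is the axiom for a generalized confluence (Geach) condition; its first-order frame correspondent is forall x forall y forall z ((xRy & x R^2 z) -> exists w (yRw & zRw)).
F1: satisfies the condition.
F2: fails — w0Rw0, w0R²w2 but no w with w0Rw and w2Rw.
F3: fails — sRu, sR²s but no w* with uRw* and sRw*.
F4: satisfies the condition.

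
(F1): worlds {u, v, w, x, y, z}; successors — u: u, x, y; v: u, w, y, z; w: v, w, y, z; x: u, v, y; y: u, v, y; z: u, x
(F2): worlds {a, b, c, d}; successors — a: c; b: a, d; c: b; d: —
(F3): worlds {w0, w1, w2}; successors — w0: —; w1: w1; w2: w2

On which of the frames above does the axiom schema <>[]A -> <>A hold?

(F3)

Frame correspondent (Sahlqvist): forall x forall y (xRy -> exists w (yRw & xRw)) — i.e. a generalized confluence (Geach) condition.
(F1): fails — wRz but no t with zRt and wRt.
(F2): fails — aRc but no w with cRw and aRw.
(F3): satisfies the condition.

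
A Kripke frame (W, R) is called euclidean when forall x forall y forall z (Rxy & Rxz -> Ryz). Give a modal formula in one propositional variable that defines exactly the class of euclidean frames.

◇p → □◇p

The condition is the Euclidean property. The 5 schema ◇p → □◇p defines it.
Suppose ◇p→□◇p is valid. Take Rxy, Rxz and set V(p)={y}. Then ◇p at x, so □◇p at x, so ◇p at z, so some w with Rzw has p; w=y, i.e. Rzy. By symmetry of the argument, Ryz.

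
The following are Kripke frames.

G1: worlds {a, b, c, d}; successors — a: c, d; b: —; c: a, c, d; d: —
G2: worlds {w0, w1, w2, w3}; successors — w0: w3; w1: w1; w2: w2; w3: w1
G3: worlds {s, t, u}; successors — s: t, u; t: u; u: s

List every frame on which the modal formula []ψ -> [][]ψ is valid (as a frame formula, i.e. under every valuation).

none

Frame correspondent (Sahlqvist): forall x forall y forall z (Rxy & Ryz -> Rxz) — i.e. transitivity.
G1: fails — Rac and Rca but not Raa.
G2: fails — Rw0w3 and Rw3w1 but not Rw0w1.
G3: fails — Rsu and Rus but not Rss.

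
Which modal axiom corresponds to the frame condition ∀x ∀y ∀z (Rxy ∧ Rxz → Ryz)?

The condition is the Euclidean property. The 5 schema ◇p → □◇p defines it.
Suppose ◇p→□◇p is valid. Take Rxy, Rxz and set V(p)={y}. Then ◇p at x, so □◇p at x, so ◇p at z, so some w with Rzw has p; w=y, i.e. Rzy. By symmetry of the argument, Ryz.

◇p → □◇p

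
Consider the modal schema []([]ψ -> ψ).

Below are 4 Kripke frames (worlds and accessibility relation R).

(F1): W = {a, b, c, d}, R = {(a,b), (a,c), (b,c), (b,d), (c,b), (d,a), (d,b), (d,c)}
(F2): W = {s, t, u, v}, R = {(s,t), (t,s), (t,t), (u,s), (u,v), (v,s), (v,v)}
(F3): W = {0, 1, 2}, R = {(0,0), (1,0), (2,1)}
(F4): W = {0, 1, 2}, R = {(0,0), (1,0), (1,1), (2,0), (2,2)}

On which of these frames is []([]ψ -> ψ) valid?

(F4)

The schema corresponds to shift-reflexivity: forall x forall y (Rxy -> Ryy).
(F1): fails — Rbc but not Rcc.
(F2): fails — Rus but not Rss.
(F3): fails — R21 but not R11.
(F4): ✓.
Valid on: (F4).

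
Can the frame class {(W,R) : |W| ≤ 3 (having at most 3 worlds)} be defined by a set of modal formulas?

Any modally definable frame class is closed under disjoint unions.
Any modal formula valid on each of 4 disjoint one-world frames is valid on their disjoint union (validity is preserved under disjoint unions). Each one-world frame has |W|=1≤3, but the union has |W|=4.
Hence having at most 3 worlds is not modally definable.

Not definable by any modal formula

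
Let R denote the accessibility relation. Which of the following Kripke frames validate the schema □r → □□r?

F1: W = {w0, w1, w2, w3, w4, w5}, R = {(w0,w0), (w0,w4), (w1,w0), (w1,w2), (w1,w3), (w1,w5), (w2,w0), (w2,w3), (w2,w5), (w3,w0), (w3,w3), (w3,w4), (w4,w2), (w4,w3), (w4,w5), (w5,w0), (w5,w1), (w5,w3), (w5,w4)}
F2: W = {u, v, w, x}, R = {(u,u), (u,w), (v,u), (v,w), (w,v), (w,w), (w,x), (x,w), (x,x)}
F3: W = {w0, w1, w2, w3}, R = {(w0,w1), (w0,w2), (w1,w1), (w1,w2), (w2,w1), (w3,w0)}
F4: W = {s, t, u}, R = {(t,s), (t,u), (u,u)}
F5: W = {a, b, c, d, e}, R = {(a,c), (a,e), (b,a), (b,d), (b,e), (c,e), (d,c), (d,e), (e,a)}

F4

Frame correspondent (Sahlqvist): ∀x ∀y ∀z (Rxy ∧ Ryz → Rxz) — i.e. transitivity.
F1: fails — Rw1w3 and Rw3w4 but not Rw1w4.
F2: fails — Rxw and Rwv but not Rxv.
F3: fails — Rw3w0 and Rw0w1 but not Rw3w1.
F4: condition met.
F5: fails — Rde and Rea but not Rda.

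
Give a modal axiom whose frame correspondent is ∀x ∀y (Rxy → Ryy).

□(□s → s)

This is shift-reflexivity; the standard corresponding axiom is T□: □(□s → s).
Suppose □(□s→s) is valid. Take Rxy and set V(s)={w : Ryw}. Then at y, □s holds; since □(□s→s) at x, □s→s at y, so s at y, i.e. Ryy.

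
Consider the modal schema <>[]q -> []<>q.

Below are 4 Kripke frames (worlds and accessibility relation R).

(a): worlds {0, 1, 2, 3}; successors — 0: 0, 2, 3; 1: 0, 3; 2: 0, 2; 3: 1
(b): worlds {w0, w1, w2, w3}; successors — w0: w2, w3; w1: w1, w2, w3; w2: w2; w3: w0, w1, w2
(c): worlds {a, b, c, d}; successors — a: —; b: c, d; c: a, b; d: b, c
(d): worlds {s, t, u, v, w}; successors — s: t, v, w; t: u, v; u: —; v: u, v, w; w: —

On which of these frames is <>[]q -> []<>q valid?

(b)

This is the axiom for convergence; its first-order frame correspondent is forall x forall y forall z (Rxy & Rxz -> exists w (Ryw & Rzw)).
(a): fails — R00 and R03 but 0 and 3 have no common successor.
(b): ✓.
(c): fails — Rcb and Rca but b and a have no common successor.
(d): fails — Rsv and Rsw but v and w have no common successor.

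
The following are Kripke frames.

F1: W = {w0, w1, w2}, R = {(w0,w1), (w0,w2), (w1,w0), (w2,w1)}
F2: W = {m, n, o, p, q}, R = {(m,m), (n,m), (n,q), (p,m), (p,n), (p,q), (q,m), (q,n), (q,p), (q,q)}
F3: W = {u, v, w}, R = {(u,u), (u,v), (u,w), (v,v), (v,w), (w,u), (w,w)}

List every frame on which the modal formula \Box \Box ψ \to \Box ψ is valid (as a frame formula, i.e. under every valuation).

F2, F3

The schema corresponds to density: \forall x \forall y (Rxy \to \exists z (Rxz \wedge Rzy)).
F1: fails — Rw1w0 but no z with Rw1z and Rzw0.
F2: holds.
F3: holds.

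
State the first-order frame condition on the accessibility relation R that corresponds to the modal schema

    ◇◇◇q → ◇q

This is a Sahlqvist (Geach-type) schema ◇^3□^0q → □^0◇^1q.
First-order correspondent: ∀x ∀y (xR³y → ∃w (y = w ∧ xRw)).

∀x ∀y (xR³y → ∃w (y = w ∧ xRw))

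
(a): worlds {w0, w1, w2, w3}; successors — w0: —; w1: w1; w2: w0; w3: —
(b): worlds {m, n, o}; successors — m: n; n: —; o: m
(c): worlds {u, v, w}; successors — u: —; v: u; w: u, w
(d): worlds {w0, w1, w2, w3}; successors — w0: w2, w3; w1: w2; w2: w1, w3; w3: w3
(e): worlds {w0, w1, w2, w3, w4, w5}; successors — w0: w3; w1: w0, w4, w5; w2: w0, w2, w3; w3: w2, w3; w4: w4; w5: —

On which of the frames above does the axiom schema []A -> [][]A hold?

This is the axiom for transitivity; its first-order frame correspondent is forall x forall y forall z (Rxy & Ryz -> Rxz).
(a): condition met.
(b): fails — Rom and Rmn but not Ron.
(c): condition met.
(d): fails — Rw1w2 and Rw2w1 but not Rw1w1.
(e): fails — Rw1w0 and Rw0w3 but not Rw1w3.

(a), (c)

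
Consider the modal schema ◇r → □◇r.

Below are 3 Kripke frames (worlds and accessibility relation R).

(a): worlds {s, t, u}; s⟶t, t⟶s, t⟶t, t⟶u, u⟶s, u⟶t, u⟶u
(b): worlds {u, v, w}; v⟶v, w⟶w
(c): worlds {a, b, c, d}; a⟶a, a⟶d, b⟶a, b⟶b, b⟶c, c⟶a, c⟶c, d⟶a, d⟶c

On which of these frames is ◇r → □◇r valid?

(b)

This is the axiom for the Euclidean property; its first-order frame correspondent is ∀x ∀y ∀z (Rxy ∧ Rxz → Ryz).
(a): fails — Rts and Rts but not Rss.
(b): ✓.
(c): fails — Rad and Rad but not Rdd.
Valid on: (b).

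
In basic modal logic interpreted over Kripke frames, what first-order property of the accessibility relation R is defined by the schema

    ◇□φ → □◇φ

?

convergence

This is the .2 axiom.
It corresponds to convergence: ∀x ∀y ∀z (Rxy ∧ Rxz → ∃w (Ryw ∧ Rzw)).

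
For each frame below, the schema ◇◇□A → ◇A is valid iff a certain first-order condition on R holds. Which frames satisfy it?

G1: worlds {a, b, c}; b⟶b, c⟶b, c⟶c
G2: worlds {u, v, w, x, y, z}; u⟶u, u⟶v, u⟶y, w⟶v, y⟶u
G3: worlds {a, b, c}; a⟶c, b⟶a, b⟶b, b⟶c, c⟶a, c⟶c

The schema corresponds to a generalized confluence (Geach) condition: ∀x ∀y (xR²y → ∃w (yRw ∧ xRw)).
G1: ✓.
G2: fails — uR²v but no t with vRt and uRt.
G3: ✓.
Valid on: G1, G3.

G1, G3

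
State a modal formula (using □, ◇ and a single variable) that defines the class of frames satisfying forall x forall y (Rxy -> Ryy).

A defining formula is □(□r → r) (the T□ axiom).

□(□r → r)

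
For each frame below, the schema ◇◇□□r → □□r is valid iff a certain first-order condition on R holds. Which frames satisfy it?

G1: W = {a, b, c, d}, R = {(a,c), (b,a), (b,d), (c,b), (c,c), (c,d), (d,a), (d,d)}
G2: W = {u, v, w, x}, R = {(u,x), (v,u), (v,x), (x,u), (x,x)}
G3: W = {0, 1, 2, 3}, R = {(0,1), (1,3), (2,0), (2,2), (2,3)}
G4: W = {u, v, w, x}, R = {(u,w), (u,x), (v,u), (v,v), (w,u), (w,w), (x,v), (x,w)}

G2

Frame correspondent (Sahlqvist): ∀x ∀y ∀z ((xR²y ∧ xR²z) → ∃w (yR²w ∧ z = w)) — i.e. a generalized confluence (Geach) condition.
G1: fails — aR²b, aR²b but no w with bR²w and b=w.
G2: ✓.
G3: fails — 0R²3, 0R²3 but no w with 3R²w and 3=w.
G4: fails — uR²w, uR²v but no t with wR²t and v=t.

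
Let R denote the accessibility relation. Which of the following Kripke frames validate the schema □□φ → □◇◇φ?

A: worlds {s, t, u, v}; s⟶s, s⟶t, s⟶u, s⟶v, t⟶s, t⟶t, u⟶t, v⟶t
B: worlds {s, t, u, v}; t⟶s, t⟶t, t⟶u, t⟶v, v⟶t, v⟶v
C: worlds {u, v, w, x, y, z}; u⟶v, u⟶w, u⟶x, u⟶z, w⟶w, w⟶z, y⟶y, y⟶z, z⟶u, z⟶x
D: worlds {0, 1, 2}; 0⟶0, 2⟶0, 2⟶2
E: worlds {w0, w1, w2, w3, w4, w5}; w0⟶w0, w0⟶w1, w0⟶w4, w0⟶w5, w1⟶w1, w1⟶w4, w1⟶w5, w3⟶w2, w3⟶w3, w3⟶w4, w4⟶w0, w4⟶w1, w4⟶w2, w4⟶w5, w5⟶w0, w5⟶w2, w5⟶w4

A, D

This is the axiom for a generalized confluence (Geach) condition; its first-order frame correspondent is ∀x ∀z (xRz → ∃w (xR²w ∧ zR²w)).
A: holds.
B: fails — tRs but no w with tR²w and sR²w.
C: fails — uRv but no t with uR²t and vR²t.
D: holds.
E: fails — w3Rw2 but no w with w3R²w and w2R²w.
Valid on: A, D.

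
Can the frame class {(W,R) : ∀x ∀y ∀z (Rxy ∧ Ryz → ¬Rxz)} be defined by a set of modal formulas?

Not modally definable

Any modally definable frame class is closed under surjective bounded morphisms.
The 3-cycle (worlds a,b,c with a→b→c→a) is intransitive. Mapping every world to a single reflexive point • is a surjective bounded morphism; the reflexive point is not intransitive (R••∧R•• but R••).
Hence intransitivity is not modally definable.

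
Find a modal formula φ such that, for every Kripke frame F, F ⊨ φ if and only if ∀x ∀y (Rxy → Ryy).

The condition is shift-reflexivity. The T□ schema □(□ψ → ψ) defines it.
Suppose □(□ψ→ψ) is valid. Take Rxy and set V(ψ)={w : Ryw}. Then at y, □ψ holds; since □(□ψ→ψ) at x, □ψ→ψ at y, so ψ at y, i.e. Ryy.

□(□ψ → ψ)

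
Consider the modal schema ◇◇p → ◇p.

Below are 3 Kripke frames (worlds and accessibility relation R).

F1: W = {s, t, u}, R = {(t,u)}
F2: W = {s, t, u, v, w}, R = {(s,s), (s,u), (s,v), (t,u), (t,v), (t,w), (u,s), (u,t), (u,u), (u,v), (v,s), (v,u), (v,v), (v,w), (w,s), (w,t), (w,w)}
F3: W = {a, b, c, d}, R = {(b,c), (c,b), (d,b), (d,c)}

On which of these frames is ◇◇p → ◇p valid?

The schema corresponds to transitivity: ∀x ∀y ∀z (Rxy ∧ Ryz → Rxz).
F1: satisfies the condition.
F2: fails — Ruv and Rvw but not Ruw.
F3: fails — Rbc and Rcb but not Rbb.

F1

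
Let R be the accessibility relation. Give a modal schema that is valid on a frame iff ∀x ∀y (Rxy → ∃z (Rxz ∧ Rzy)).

□□q → □q

The condition is density. The C4 schema □□q → □q defines it.
Suppose □□q→□q is valid. Take Rxy and set V(q)={w : xR²w}. Then □□q at x, so □q at x, so q at y, i.e. ∃z(Rxz∧Rzy).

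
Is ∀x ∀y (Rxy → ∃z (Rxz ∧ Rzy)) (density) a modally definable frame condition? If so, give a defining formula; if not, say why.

Yes — defined by □□q → □q

The condition is density. A defining modal formula is □□q → □q.
Suppose □□q→□q is valid. Take Rxy and set V(q)={w : xR²w}. Then □□q at x, so □q at x, so q at y, i.e. ∃z(Rxz∧Rzy).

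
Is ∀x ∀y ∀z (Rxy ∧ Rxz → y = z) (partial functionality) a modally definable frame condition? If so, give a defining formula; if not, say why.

The condition is partial functionality. A defining modal formula is ◇r → □r.

Definable; ◇r → □r defines it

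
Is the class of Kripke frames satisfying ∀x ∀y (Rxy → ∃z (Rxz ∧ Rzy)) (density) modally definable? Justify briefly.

Yes — defined by □□q → □q

The condition is density. A defining modal formula is □□q → □q.
Suppose □□q→□q is valid. Take Rxy and set V(q)={w : xR²w}. Then □□q at x, so □q at x, so q at y, i.e. ∃z(Rxz∧Rzy).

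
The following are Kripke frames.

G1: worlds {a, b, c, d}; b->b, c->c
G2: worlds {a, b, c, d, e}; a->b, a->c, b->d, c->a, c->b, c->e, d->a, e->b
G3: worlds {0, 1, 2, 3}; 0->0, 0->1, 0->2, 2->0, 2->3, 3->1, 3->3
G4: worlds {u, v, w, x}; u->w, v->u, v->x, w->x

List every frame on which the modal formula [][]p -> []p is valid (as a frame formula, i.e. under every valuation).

The schema corresponds to density: forall x forall y (Rxy -> exists z (Rxz & Rzy)).
G1: ✓.
G2: fails — Reb but no z with Rez and Rzb.
G3: ✓.
G4: fails — Rvu but no z with Rvz and Rzu.
Valid on: G1, G3.

G1, G3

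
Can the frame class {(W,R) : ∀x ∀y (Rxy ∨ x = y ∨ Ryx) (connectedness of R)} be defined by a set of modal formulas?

Not modally definable

Any modally definable frame class is closed under disjoint unions.
Take 2 disjoint single-world reflexive frames: each is trivially connected, but their disjoint union has 2 worlds with no edge between distinct components, so it is not connected.
So the class is not modally definable.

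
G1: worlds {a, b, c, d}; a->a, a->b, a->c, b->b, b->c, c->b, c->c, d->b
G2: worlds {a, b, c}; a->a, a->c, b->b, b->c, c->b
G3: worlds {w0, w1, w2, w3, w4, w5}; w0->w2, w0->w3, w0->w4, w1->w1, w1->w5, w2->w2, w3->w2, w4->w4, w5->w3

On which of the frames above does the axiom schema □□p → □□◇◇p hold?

Frame correspondent (Sahlqvist): ∀x ∀z (xR²z → ∃w (xR²w ∧ zR²w)) — i.e. a generalized confluence (Geach) condition.
G1: holds.
G2: holds.
G3: fails — w1R²w3 but no w with w1R²w and w3R²w.

G1, G2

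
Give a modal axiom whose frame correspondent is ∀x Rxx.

The condition is reflexivity. The T schema □r → r defines it.
Suppose □r→r is valid. At any x set V(r)={w : Rxw}. Then □r holds at x, so r holds at x, i.e. Rxx.

□r → r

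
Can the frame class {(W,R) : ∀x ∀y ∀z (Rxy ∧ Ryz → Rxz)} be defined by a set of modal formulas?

Yes — defined by □r → □□r

The condition is transitivity. A defining modal formula is □r → □□r.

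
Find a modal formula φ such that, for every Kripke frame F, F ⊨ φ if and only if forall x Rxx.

A defining formula is □ψ → ψ (the T axiom).
Suppose □ψ→ψ is valid. At any x set V(ψ)={w : Rxw}. Then □ψ holds at x, so ψ holds at x, i.e. Rxx.

□ψ → ψ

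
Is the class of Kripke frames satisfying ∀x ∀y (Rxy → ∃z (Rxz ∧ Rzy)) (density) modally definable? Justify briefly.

The condition is density. A defining modal formula is □□r → □r.
Suppose □□r→□r is valid. Take Rxy and set V(r)={w : xR²w}. Then □□r at x, so □r at x, so r at y, i.e. ∃z(Rxz∧Rzy).

Yes — defined by □□r → □r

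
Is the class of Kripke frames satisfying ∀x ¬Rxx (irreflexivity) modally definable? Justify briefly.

No

Any modally definable frame class is closed under surjective bounded morphisms.
The 2-cycle (worlds w0,w1 with w0→w1→w0) is irreflexive, and the map sending every world to a single reflexive point • is a surjective bounded morphism (forth: every edge maps to (•,•); back: every world has a successor). So any modal formula valid on the 2-cycle is also valid on the reflexive point, which is not irreflexive.
So the class is not modally definable.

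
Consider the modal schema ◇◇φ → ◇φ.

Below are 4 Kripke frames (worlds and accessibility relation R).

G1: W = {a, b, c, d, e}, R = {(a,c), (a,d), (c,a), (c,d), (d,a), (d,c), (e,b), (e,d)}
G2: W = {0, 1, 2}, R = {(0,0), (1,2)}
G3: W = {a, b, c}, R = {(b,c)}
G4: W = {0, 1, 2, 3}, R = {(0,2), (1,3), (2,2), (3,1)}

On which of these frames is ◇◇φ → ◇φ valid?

G2, G3

This is the axiom for transitivity; its first-order frame correspondent is ∀x ∀y ∀z (Rxy ∧ Ryz → Rxz).
G1: fails — Rcd and Rdc but not Rcc.
G2: satisfies the condition.
G3: satisfies the condition.
G4: fails — R13 and R31 but not R11.
Valid on: G2, G3.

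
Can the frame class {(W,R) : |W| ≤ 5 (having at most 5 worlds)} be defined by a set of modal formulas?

If a class were modally definable it would be closed under disjoint unions (Goldblatt–Thomason).
Any modal formula valid on each of 6 disjoint one-world frames is valid on their disjoint union (validity is preserved under disjoint unions). Each one-world frame has |W|=1≤5, but the union has |W|=6.
Hence having at most 5 worlds is not modally definable.

Not modally definable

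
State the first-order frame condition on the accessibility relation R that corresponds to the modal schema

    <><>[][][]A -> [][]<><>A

This is a Sahlqvist (Geach-type) schema ◇^2□^3A → □^2◇^2A.
Minimal-valuation argument: fix x; take any y with xR^2y and any z with xR^2z. Set V(A) to the set of worlds R-reachable from y in exactly 3 steps. Then □^3A holds at y, so the antecedent holds at x; validity forces ◇^2A at z, giving a w with zR^2w and yR^3w.
First-order correspondent: forall x forall y forall z ((x R^2 y & x R^2 z) -> exists w (y R^3 w & z R^2 w)).

forall x forall y forall z ((x R^2 y & x R^2 z) -> exists w (y R^3 w & z R^2 w))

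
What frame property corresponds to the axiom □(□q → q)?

Suppose □(□q→q) is valid. Take Rxy and set V(q)={w : Ryw}. Then at y, □q holds; since □(□q→q) at x, □q→q at y, so q at y, i.e. Ryy.

shift-reflexivity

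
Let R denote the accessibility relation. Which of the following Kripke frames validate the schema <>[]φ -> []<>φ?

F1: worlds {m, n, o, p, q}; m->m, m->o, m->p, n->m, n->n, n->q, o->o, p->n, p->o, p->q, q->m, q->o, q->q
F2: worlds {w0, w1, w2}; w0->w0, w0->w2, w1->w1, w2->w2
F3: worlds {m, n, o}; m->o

This is the axiom for convergence; its first-order frame correspondent is forall x forall y forall z (Rxy & Rxz -> exists w (Ryw & Rzw)).
F1: fails — Rpn and Rpo but n and o have no common successor.
F2: ✓.
F3: fails — Rmo and Rmo but o and o have no common successor.

F2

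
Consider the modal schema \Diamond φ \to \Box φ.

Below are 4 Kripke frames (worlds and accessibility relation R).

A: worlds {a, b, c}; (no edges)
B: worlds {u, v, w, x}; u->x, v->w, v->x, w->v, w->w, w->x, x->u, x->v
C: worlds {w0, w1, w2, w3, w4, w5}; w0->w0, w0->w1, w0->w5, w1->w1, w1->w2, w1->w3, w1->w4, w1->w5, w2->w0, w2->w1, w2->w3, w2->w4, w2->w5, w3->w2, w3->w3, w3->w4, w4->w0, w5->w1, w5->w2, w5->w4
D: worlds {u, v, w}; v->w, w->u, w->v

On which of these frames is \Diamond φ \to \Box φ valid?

The schema corresponds to partial functionality: \forall x \forall y \forall z (Rxy \wedge Rxz \to y = z).
A: satisfies the condition.
B: fails — v sees both w and x.
C: fails — w0 sees both w0 and w1.
D: fails — w sees both u and v.
Valid on: A.

A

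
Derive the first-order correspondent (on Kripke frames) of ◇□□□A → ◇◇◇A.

This is a Sahlqvist (Geach-type) schema ◇^1□^3A → □^0◇^3A.
Minimal-valuation argument: fix x; take any y with xR^1y and any z with xR^0z. Set V(A) to the set of worlds R-reachable from y in exactly 3 steps. Then □^3A holds at y, so the antecedent holds at x; validity forces ◇^3A at z, giving a w with zR^3w and yR^3w.
First-order correspondent: ∀x ∀y (xRy → ∃w (yR³w ∧ xR³w)).

∀x ∀y (xRy → ∃w (yR³w ∧ xR³w))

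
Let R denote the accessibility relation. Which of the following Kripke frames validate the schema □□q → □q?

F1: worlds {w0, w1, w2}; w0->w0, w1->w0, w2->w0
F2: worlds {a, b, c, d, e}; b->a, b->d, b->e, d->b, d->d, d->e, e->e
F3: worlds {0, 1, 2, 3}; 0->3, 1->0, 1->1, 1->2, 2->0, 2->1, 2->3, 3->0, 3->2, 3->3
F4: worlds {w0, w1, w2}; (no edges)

F1, F3, F4

Frame correspondent (Sahlqvist): ∀x ∀y (Rxy → ∃z (Rxz ∧ Rzy)) — i.e. density.
F1: ✓.
F2: fails — Rba but no z with Rbz and Rza.
F3: ✓.
F4: ✓.
Valid on: F1, F3, F4.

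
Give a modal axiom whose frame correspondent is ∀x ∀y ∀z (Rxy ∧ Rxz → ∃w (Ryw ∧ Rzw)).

◇□s → □◇s

A defining formula is ◇□s → □◇s (the .2 axiom).
Suppose ◇□s→□◇s is valid. Take Rxy, Rxz and set V(s)={w : Ryw}. Then □s at y so ◇□s at x, so □◇s at x, so ◇s at z, giving w with Rzw and Ryw.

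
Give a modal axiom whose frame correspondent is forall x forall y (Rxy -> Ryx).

r → □◇r

This is symmetry; the standard corresponding axiom is B: r → □◇r.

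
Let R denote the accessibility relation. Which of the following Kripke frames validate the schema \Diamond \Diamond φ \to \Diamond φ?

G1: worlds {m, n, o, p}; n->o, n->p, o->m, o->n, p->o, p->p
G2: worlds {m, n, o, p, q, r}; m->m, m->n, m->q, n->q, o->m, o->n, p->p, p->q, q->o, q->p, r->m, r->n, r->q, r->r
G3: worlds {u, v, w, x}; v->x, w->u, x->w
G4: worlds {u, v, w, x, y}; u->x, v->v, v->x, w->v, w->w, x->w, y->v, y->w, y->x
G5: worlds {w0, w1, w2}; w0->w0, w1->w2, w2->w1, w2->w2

none

Frame correspondent (Sahlqvist): \forall x \forall y \forall z (Rxy \wedge Ryz \to Rxz) — i.e. transitivity.
G1: fails — Ron and Rno but not Roo.
G2: fails — Rom and Rmq but not Roq.
G3: fails — Rxw and Rwu but not Rxu.
G4: fails — Rxw and Rwv but not Rxv.
G5: fails — Rw1w2 and Rw2w1 but not Rw1w1.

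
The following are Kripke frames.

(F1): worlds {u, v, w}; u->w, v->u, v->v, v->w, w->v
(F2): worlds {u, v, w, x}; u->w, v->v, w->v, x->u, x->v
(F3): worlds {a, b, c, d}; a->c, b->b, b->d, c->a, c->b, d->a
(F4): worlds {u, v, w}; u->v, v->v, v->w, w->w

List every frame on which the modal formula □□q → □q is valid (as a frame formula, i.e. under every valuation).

Frame correspondent (Sahlqvist): ∀x ∀y (Rxy → ∃z (Rxz ∧ Rzy)) — i.e. density.
(F1): fails — Ruw but no z with Ruz and Rzw.
(F2): fails — Ruw but no z with Ruz and Rzw.
(F3): fails — Rac but no z with Raz and Rzc.
(F4): satisfies the condition.
Valid on: (F4).

(F4)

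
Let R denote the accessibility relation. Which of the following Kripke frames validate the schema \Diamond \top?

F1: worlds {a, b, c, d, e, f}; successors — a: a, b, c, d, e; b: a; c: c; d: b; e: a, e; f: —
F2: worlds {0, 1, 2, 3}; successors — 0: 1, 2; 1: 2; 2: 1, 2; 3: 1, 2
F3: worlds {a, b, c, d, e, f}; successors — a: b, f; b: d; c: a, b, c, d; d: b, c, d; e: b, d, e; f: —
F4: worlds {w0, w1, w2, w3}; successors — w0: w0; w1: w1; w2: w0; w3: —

This is the axiom for seriality; its first-order frame correspondent is \forall x \exists y Rxy.
F1: fails — world f has no successor.
F2: condition met.
F3: fails — world f has no successor.
F4: fails — world w3 has no successor.
Valid on: F2.

F2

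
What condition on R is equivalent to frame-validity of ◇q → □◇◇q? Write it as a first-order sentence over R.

∀x ∀y ∀z ((xRy ∧ xRz) → ∃w (y = w ∧ zR²w))

This is a Sahlqvist (Geach-type) schema ◇^1□^0q → □^1◇^2q.
Minimal-valuation argument: fix x; take any y with xR^1y and any z with xR^1z. Set V(q) to the set of worlds R-reachable from y in exactly 0 steps. Then □^0q holds at y, so the antecedent holds at x; validity forces ◇^2q at z, giving a w with zR^2w and yR^0w.
First-order correspondent: ∀x ∀y ∀z ((xRy ∧ xRz) → ∃w (y = w ∧ zR²w)).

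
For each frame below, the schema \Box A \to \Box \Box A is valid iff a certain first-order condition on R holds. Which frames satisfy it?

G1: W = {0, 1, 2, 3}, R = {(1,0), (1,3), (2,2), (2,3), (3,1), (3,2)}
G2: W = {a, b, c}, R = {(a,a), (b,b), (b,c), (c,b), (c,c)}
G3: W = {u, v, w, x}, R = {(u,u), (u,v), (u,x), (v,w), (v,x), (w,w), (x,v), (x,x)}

The schema corresponds to transitivity: \forall x \forall y \forall z (Rxy \wedge Ryz \to Rxz).
G1: fails — R32 and R23 but not R33.
G2: holds.
G3: fails — Ruv and Rvw but not Ruw.
Valid on: G2.

G2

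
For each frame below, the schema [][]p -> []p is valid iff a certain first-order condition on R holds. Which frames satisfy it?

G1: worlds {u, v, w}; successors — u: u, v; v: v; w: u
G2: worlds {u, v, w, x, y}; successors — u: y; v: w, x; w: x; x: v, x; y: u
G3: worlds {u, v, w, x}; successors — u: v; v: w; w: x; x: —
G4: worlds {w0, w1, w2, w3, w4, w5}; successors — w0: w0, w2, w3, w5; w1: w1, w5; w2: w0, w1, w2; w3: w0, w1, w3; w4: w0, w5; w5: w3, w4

This is the axiom for density; its first-order frame correspondent is forall x forall y (Rxy -> exists z (Rxz & Rzy)).
G1: satisfies the condition.
G2: fails — Rvw but no z with Rvz and Rzw.
G3: fails — Ruv but no z with Ruz and Rzv.
G4: fails — Rw5w4 but no z with Rw5z and Rzw4.

G1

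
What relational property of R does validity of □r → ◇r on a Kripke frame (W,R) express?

Seriality

Suppose □r→◇r is valid. At any x set V(r)=W. Then □r at x, so ◇r at x, so x has a successor.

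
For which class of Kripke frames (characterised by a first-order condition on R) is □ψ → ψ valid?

Reflexivity

Suppose □ψ→ψ is valid. At any x set V(ψ)={w : Rxw}. Then □ψ holds at x, so ψ holds at x, i.e. Rxx.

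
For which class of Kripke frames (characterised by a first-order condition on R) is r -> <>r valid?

Replacing r by ¬r and contraposing gives the equivalent schema □r → r.
Suppose □r→r is valid. At any x set V(r)={w : Rxw}. Then □r holds at x, so r holds at x, i.e. Rxx.

reflexivity: forall x Rxx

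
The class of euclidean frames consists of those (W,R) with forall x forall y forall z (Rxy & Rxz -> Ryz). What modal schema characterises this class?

◇r → □◇r

A defining formula is ◇r → □◇r (the 5 axiom).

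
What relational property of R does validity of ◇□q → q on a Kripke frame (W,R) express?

This schema is equivalent to the B axiom q → □◇q.
It corresponds to symmetry: ∀x ∀y (Rxy → Ryx).

symmetry: ∀x ∀y (Rxy → Ryx)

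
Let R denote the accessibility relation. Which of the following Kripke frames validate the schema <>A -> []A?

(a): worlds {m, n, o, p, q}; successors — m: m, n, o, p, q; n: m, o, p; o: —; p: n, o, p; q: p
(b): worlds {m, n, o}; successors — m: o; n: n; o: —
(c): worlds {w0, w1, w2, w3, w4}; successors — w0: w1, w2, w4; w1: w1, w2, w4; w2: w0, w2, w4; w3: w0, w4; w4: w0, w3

The schema corresponds to partial functionality: forall x forall y forall z (Rxy & Rxz -> y = z).
(a): fails — m sees both m and n.
(b): ✓.
(c): fails — w0 sees both w1 and w2.
Valid on: (b).

(b)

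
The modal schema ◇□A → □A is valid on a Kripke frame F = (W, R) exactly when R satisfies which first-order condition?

Equivalently (dual form): ◇A → □◇A.
Suppose ◇A→□◇A is valid. Take Rxy, Rxz and set V(A)={y}. Then ◇A at x, so □◇A at x, so ◇A at z, so some w with Rzw has A; w=y, i.e. Rzy. By symmetry of the argument, Ryz.
Conversely, any frame satisfying ∀x ∀y ∀z (Rxy ∧ Rxz → Ryz) validates the schema.
Frame condition: ∀x ∀y ∀z (Rxy ∧ Rxz → Ryz).

The Euclidean property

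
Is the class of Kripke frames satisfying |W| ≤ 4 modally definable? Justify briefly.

Any modally definable frame class is closed under disjoint unions.
Any modal formula valid on each of 5 disjoint one-world frames is valid on their disjoint union (validity is preserved under disjoint unions). Each one-world frame has |W|=1≤4, but the union has |W|=5.
Hence having at most 4 worlds is not modally definable.

Not definable by any modal formula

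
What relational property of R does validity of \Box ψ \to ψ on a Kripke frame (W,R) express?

reflexivity

This schema is the T axiom.
It corresponds to reflexivity: \forall x Rxx.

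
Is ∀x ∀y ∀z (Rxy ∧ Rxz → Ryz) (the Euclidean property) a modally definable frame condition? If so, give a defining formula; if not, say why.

The condition is the Euclidean property. A defining modal formula is ◇q → □◇q.
Suppose ◇q→□◇q is valid. Take Rxy, Rxz and set V(q)={y}. Then ◇q at x, so □◇q at x, so ◇q at z, so some w with Rzw has q; w=y, i.e. Rzy. By symmetry of the argument, Ryz.

Yes, by ◇q → □◇q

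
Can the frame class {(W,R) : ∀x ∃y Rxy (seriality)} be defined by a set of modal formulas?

Yes — defined by □r → ◇r

This is a Sahlqvist condition; the D axiom □r → ◇r defines it.
Suppose □r→◇r is valid. At any x set V(r)=W. Then □r at x, so ◇r at x, so x has a successor.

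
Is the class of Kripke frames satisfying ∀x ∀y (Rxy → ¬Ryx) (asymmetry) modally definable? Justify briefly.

If a class were modally definable it would be closed under surjective bounded morphisms (Goldblatt–Thomason).
The 5-cycle (worlds 0,1,2,3,4 with 0→1→2→3→4→0) is asymmetric. Mapping every world to a single reflexive point • is a surjective bounded morphism, and the reflexive point is not asymmetric (R•• but asymmetry requires ¬R••).
So no modal formula (or set of formulas) defines exactly the asymmetric frames.

No — not modally definable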